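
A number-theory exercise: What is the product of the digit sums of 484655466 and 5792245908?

S(484655466) = 4+8+4+6+5+5+4+6+6 = 48.
S(5792245908) = 5+7+9+2+2+4+5+9+0+8 = 51.
48 · 51 = 2448.

2448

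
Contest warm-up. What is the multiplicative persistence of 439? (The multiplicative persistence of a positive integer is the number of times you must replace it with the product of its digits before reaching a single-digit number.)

439 → 108 → 0 (2 steps)

2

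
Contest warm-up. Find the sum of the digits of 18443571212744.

53

1+8+4+4+3+5+7+1+2+1+2+7+4+4 = 53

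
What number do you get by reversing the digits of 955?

Reversing 955 gives 559.

559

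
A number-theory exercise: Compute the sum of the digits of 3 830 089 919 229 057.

75

3+8+3+0+0+8+9+9+1+9+2+2+9+0+5+7 = 75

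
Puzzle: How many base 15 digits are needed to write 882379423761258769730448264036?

26

882379423761258769730448264036 in base 15 is 376397C37AB48D0C765E33B026, which has 26 digits.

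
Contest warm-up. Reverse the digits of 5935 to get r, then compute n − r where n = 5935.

540

Reverse of 5935 is 5395.
5935 − 5395 = 540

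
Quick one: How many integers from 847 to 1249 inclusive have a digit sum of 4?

The integers in [847, 1249] that have a digit sum of 4: 1003, 1012, 1021, 1030, 1102, 1111, 1120, 1201, 1210.
9 qualify.

9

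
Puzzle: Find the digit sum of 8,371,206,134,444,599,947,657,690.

123

8+3+7+1+2+0+6+1+3+4+4+4+4+5+9+9+9+4+7+6+5+7+6+9+0 = 123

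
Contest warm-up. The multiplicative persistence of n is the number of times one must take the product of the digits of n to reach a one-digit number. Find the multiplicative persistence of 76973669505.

76973669505 → 0 (1 step)

1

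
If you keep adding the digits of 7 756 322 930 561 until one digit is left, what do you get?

7+7+5+6+3+2+2+9+3+0+5+6+1 = 56
5+6 = 11
1+1 = 2
(Equivalently, 7 756 322 930 561 mod 9 = 2.)

2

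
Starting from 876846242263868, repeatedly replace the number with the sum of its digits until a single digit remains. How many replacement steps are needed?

2

876846242263868 → 80 → 8 (2 steps)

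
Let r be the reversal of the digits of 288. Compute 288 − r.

-594

Reverse of 288 is 882.
288 − 882 = -594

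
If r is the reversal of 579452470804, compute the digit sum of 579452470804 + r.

Reversal of 579452470804 is 408074254975; 579452470804 + 408074254975 = 987526725779.
Digit sum of 987526725779: 9+8+7+5+2+6+7+2+5+7+7+9 = 74.

74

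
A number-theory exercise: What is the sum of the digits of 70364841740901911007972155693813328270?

7+0+3+6+4+8+4+1+7+4+0+9+0+1+9+1+1+0+0+7+9+7+2+1+5+5+6+9+3+8+1+3+3+2+8+2+7+0 = 153

153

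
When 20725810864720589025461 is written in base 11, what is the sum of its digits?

20725810864720589025461 in base 11 is 28897A0379599635122628.
Digit sum: 2+8+8+9+7+10+0+3+7+9+5+9+9+6+3+5+1+2+2+6+2+8 = 121.

121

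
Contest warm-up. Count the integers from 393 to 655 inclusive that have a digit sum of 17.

The integers in [393, 655] that have a digit sum of 17: 395, 449, 458, 467, 476, 485, …, 638, 647.
17 qualify.

17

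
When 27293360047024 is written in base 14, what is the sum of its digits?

84

27293360047024 in base 14 is 6A50117DDC88.
Digit sum: 6+10+5+0+1+1+7+13+13+12+8+8 = 84.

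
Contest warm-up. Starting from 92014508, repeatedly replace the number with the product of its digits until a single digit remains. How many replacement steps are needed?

92014508 → 0 (1 step)

1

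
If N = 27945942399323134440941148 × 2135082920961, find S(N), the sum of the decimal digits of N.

27945942399323134440941148 × 2135082920961 = 59666904326954694551466726017736603228
Sum of its 38 digits: 180.

180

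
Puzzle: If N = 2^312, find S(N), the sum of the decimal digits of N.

433

2^312 = 8343699359066055009355553539724812947666814540455674882605631280555545803830627148527195652096
Sum of its 94 digits: 433.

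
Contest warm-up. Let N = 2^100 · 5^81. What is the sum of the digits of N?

29

2^100 · 5^81 = 524288000000000000000000000000000000000000000000000000000000000000000000000000000000000
Sum of its 87 digits: 29.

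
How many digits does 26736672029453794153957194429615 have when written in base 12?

30

26736672029453794153957194429615 in base 12 is 14276B8174051A8AB5512B81241353, which has 30 digits.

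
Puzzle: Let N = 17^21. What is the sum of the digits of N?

116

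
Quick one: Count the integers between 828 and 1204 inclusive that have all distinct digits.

The integers in [828, 1204] that have all distinct digits: 829, 830, 831, 832, 834, 835, …, 1203, 1204.
179 qualify.

179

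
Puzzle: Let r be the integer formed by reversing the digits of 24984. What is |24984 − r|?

23958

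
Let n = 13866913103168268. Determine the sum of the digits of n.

1+3+8+6+6+9+1+3+1+0+3+1+6+8+2+6+8 = 72

72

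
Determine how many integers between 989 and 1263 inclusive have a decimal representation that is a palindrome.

5

The integers in [989, 1263] that have a decimal representation that is a palindrome: 989, 999, 1001, 1111, 1221.
5 qualify.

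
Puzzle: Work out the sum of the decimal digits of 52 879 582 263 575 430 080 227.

5+2+8+7+9+5+8+2+2+6+3+5+7+5+4+3+0+0+8+0+2+2+7 = 100

100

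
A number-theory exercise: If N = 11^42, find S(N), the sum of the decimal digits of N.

11^42 = 54763699237492901685126120802225273763666521
Sum of its 44 digits: 190.

190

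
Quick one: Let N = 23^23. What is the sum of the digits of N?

146

23^23 = 20880467999847912034355032910567
Sum of its 32 digits: 146.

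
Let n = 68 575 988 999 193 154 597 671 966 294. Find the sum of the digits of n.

177

6+8+5+7+5+9+8+8+9+9+9+1+9+3+1+5+4+5+9+7+6+7+1+9+6+6+2+9+4 = 177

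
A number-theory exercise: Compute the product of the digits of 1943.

1×9×4×3 = 108

108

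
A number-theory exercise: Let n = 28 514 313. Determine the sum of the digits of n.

27

2+8+5+1+4+3+1+3 = 27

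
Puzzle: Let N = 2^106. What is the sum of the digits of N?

2^106 = 81129638414606681695789005144064
Sum of its 32 digits: 142.

142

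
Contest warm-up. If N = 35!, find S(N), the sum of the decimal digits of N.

35! = 10333147966386144929666651337523200000000
Sum of its 41 digits: 144.

144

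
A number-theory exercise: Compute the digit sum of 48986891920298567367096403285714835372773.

4+8+9+8+6+8+9+1+9+2+0+2+9+8+5+6+7+3+6+7+0+9+6+4+0+3+2+8+5+7+1+4+8+3+5+3+7+2+7+7+3 = 211

211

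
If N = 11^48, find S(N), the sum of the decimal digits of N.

11^48 = 97017233784872162402203715694511008214034825609281
Sum of its 50 digits: 190.

190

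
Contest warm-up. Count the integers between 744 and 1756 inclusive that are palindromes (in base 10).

33

The integers in [744, 1756] that are palindromes (in base 10): 747, 757, 767, 777, 787, 797, …, 1551, 1661.
33 qualify.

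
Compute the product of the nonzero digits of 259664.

12960

2×5×9×6×6×4 = 12960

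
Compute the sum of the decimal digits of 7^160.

7^160 = 1643184774938171857917000410556544806341837419599523497069764671233207565562287891877564323818254449486910838997871467298047369612896001
Sum of its 136 digits: 655.

655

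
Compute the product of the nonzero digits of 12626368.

20736

1×2×6×2×6×3×6×8 = 20736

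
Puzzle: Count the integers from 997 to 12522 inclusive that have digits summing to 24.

The integers in [997, 12522] that have digits summing to 24: 1599, 1689, 1698, 1779, 1788, 1797, …, 12489, 12498.
444 qualify.

444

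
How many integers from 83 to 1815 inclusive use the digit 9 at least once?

The integers in [83, 1815] that use the digit 9 at least once: 89, 90, 91, 92, 93, 94, …, 1799, 1809.
416 qualify.

416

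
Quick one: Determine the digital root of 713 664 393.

7+1+3+6+6+4+3+9+3 = 42
4+2 = 6

6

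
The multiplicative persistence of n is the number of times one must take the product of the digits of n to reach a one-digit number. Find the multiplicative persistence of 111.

111 → 1 (1 step)

1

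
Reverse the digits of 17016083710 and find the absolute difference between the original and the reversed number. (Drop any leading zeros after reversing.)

15278022639

Reverse of 17016083710 is 1738061071.
|17016083710 − 1738061071| = 15278022639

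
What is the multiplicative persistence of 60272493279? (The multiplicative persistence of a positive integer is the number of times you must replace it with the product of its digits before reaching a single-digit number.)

1

60272493279 → 0 (1 step)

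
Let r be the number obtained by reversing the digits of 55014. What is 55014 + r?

96069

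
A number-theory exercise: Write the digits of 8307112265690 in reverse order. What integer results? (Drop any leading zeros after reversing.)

965622117038

Reversing 8307112265690 gives 965622117038.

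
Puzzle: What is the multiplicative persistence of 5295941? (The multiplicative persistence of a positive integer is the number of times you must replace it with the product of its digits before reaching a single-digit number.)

5295941 → 16200 → 0 (2 steps)

2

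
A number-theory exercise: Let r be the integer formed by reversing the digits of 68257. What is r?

75286

Reversing 68257 gives 75286.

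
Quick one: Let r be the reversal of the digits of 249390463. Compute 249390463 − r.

Reverse of 249390463 is 364093942.
249390463 − 364093942 = -114703479

-114703479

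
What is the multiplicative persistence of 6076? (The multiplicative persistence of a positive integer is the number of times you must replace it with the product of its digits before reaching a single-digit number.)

1

6076 → 0 (1 step)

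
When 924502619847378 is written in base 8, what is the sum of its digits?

54

924502619847378 in base 8 is 32215221217775322.
Digit sum: 3+2+2+1+5+2+2+1+2+1+7+7+7+5+3+2+2 = 54.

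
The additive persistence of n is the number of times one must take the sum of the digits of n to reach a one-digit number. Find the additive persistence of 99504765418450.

3

99504765418450 → 67 → 13 → 4 (3 steps)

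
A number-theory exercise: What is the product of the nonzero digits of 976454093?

816480

9×7×6×4×5×4×9×3 = 816480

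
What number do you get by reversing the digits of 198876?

678891

Reversing 198876 gives 678891.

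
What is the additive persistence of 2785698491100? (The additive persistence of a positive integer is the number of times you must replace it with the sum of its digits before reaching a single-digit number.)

2785698491100 → 60 → 6 (2 steps)

2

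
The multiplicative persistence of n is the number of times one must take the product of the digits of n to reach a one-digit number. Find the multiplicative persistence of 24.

1

24 → 8 (1 step)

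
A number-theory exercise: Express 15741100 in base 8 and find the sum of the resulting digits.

25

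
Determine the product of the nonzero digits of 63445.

1440

6×3×4×4×5 = 1440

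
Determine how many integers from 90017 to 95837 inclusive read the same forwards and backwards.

57

The integers in [90017, 95837] that read the same forwards and backwards: 90109, 90209, 90309, 90409, 90509, 90609, …, 95659, 95759.
57 qualify.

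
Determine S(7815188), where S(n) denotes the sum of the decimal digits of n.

38

7+8+1+5+1+8+8 = 38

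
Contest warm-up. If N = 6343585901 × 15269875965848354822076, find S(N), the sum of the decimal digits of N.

177

6343585901 × 15269875965848354822076 = 96865769886974381153366677150476
Sum of its 32 digits: 177.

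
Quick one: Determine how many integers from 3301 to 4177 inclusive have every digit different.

432

The integers in [3301, 4177] that have every digit different: 3401, 3402, 3405, 3406, 3407, 3408, …, 4175, 4176.
432 qualify.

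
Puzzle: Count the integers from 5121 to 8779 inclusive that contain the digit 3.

The integers in [5121, 8779] that contain the digit 3: 5123, 5130, 5131, 5132, 5133, 5134, …, 8763, 8773.
1023 qualify.

1023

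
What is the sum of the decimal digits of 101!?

639

101! = 9425947759838359420851623124482936749562312794702543768327889353416977599316221476503087861591808346911623490003549599583369706302603264000000000000000000000000
Sum of its 160 digits: 639.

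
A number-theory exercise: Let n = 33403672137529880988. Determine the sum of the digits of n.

96

3+3+4+0+3+6+7+2+1+3+7+5+2+9+8+8+0+9+8+8 = 96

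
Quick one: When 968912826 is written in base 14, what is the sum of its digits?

968912826 in base 14 is 929784B0.
Digit sum: 9+2+9+7+8+4+11+0 = 50.

50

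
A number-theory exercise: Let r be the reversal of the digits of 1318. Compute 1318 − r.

Reverse of 1318 is 8131.
1318 − 8131 = -6813

-6813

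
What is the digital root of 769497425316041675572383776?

7+6+9+4+9+7+4+2+5+3+1+6+0+4+1+6+7+5+5+7+2+3+8+3+7+7+6 = 134
1+3+4 = 8

8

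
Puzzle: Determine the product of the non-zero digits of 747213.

7×4×7×2×1×3 = 1176

1176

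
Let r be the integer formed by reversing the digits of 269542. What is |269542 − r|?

Reverse of 269542 is 245962.
|269542 − 245962| = 23580

23580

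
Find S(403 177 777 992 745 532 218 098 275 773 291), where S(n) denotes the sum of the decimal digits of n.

160

4+0+3+1+7+7+7+7+7+9+9+2+7+4+5+5+3+2+2+1+8+0+9+8+2+7+5+7+7+3+2+9+1 = 160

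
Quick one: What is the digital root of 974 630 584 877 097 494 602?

9+7+4+6+3+0+5+8+4+8+7+7+0+9+7+4+9+4+6+0+2 = 109
1+0+9 = 10
1+0 = 1

1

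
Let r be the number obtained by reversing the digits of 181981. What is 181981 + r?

Reverse of 181981 is 189181.
181981 + 189181 = 371162

371162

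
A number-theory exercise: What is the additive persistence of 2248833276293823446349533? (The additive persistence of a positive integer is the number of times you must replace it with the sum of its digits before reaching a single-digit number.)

2248833276293823446349533 → 113 → 5 (2 steps)

2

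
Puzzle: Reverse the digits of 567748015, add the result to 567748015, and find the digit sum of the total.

50

Reversal of 567748015 is 510847765; 567748015 + 510847765 = 1078595780.
Digit sum of 1078595780: 1+0+7+8+5+9+5+7+8+0 = 50.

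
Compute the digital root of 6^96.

9

The digital root of n equals n mod 9 (or 9 when 9 | n), so we need 6^96 mod 9.
6^96 ≡ 0 (mod 9), so the digital root is 9.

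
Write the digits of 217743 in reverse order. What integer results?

Reversing 217743 gives 347712.

347712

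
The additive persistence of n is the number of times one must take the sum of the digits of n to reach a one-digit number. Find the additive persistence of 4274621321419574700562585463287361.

2

4274621321419574700562585463287361 → 140 → 5 (2 steps)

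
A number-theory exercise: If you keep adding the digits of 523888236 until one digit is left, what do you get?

9

5+2+3+8+8+8+2+3+6 = 45
4+5 = 9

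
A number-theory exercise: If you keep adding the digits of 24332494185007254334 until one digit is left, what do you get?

1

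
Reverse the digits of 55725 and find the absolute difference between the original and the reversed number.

Reverse of 55725 is 52755.
|55725 − 52755| = 2970

2970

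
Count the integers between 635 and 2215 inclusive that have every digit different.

The integers in [635, 2215] that have every digit different: 635, 637, 638, 639, 640, 641, …, 2197, 2198.
876 qualify.

876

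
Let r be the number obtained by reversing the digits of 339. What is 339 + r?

1272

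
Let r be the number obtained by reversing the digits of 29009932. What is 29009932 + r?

53000024

Reverse of 29009932 is 23990092.
29009932 + 23990092 = 53000024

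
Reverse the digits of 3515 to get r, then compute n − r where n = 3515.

-1638

Reverse of 3515 is 5153.
3515 − 5153 = -1638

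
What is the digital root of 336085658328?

3

3+3+6+0+8+5+6+5+8+3+2+8 = 57
5+7 = 12
1+2 = 3
(Equivalently, 336085658328 mod 9 = 3.)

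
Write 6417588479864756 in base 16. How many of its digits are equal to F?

1

6417588479864756 in base 16 is 16CCC341A82FB4.
The digit F appears 1 time.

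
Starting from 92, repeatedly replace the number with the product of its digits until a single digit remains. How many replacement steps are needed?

2

92 → 18 → 8 (2 steps)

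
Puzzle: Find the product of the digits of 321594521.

3×2×1×5×9×4×5×2×1 = 10800

10800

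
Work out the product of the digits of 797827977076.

0

7×9×7×8×2×7×9×7×7×0×7×6 = 0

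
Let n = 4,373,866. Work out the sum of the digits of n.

4+3+7+3+8+6+6 = 37

37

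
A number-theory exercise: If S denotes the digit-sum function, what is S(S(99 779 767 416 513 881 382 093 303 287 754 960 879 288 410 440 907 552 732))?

11

First digit sum: 272.
2+7+2 = 11.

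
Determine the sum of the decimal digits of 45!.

207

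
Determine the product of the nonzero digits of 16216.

1×6×2×1×6 = 72

72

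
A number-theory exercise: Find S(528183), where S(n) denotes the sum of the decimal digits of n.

27

5+2+8+1+8+3 = 27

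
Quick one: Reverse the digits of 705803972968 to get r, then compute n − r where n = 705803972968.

-163475335539

Reverse of 705803972968 is 869279308507.
705803972968 − 869279308507 = -163475335539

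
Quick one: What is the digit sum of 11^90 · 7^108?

829

11^90 · 7^108 = 99067222208465556657878301601390756366196666971942716131464497228174579124002385614019724919645916222200752129926134933901802748660389691840087414831558264144625989954135585965287126201
Sum of its 185 digits: 829.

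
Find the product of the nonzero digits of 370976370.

3×7×9×7×6×3×7 = 166698

166698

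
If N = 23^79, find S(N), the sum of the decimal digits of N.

23^79 = 377136916036719379357080255530026047930733649748554226841039586430617722050933700161527321714659968975035687
Sum of its 108 digits: 473.

473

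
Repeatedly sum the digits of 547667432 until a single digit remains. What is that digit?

8

5+4+7+6+6+7+4+3+2 = 44
4+4 = 8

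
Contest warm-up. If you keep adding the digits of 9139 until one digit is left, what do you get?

4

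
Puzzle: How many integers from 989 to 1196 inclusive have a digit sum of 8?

15

The integers in [989, 1196] that have a digit sum of 8: 1007, 1016, 1025, 1034, 1043, 1052, …, 1151, 1160.
15 qualify.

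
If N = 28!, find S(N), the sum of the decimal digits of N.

28! = 304888344611713860501504000000
Sum of its 30 digits: 90.

90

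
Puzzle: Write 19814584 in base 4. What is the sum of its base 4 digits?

19

19814584 in base 4 is 1023211202320.
Digit sum: 1+0+2+3+2+1+1+2+0+2+3+2+0 = 19.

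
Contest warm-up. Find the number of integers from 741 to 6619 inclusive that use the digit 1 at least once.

The integers in [741, 6619] that use the digit 1 at least once: 741, 751, 761, 771, 781, 791, …, 6618, 6619.
2334 qualify.

2334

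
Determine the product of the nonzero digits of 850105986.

86400

8×5×1×5×9×8×6 = 86400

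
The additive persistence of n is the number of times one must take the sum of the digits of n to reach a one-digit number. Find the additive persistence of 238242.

2

238242 → 21 → 3 (2 steps)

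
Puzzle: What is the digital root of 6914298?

3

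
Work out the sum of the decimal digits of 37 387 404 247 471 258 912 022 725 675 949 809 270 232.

179

3+7+3+8+7+4+0+4+2+4+7+4+7+1+2+5+8+9+1+2+0+2+2+7+2+5+6+7+5+9+4+9+8+0+9+2+7+0+2+3+2 = 179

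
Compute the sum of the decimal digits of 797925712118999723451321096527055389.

173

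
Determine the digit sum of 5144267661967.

64

5+1+4+4+2+6+7+6+6+1+9+6+7 = 64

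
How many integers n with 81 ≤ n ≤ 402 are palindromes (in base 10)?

32

The integers in [81, 402] that are palindromes (in base 10): 88, 99, 101, 111, 121, 131, …, 383, 393.
32 qualify.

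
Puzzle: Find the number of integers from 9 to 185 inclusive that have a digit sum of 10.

18

The integers in [9, 185] that have a digit sum of 10: 19, 28, 37, 46, 55, 64, …, 172, 181.
18 qualify.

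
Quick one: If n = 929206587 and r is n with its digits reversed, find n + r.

1714809516

Reverse of 929206587 is 785602929.
929206587 + 785602929 = 1714809516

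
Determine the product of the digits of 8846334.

8×8×4×6×3×3×4 = 55296

55296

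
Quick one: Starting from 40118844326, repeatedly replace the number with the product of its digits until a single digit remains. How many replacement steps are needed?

1

40118844326 → 0 (1 step)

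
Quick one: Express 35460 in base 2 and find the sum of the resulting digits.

35460 in base 2 is 1000101010000100.
Digit sum: 1+0+0+0+1+0+1+0+1+0+0+0+0+1+0+0 = 5.

5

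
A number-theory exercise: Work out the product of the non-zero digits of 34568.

3×4×5×6×8 = 2880

2880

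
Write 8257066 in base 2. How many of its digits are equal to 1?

16

8257066 in base 2 is 11111011111111000101010.
The digit 1 appears 16 times.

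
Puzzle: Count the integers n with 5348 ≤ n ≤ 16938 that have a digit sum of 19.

817

The integers in [5348, 16938] that have a digit sum of 19: 5356, 5365, 5374, 5383, 5392, 5419, …, 16921, 16930.
817 qualify.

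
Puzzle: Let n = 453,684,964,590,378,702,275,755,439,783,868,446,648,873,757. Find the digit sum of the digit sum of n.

First digit sum: 246.
2+4+6 = 12.

12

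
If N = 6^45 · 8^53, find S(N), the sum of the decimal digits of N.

6^45 · 8^53 = 75958359724708495234774209460083050305871258415771530129447100277164058874675724288
Sum of its 83 digits: 369.

369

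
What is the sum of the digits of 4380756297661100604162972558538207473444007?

178

4+3+8+0+7+5+6+2+9+7+6+6+1+1+0+0+6+0+4+1+6+2+9+7+2+5+5+8+5+3+8+2+0+7+4+7+3+4+4+4+0+0+7 = 178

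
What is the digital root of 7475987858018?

5

7+4+7+5+9+8+7+8+5+8+0+1+8 = 77
7+7 = 14
1+4 = 5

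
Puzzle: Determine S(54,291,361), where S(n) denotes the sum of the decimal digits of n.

31

5+4+2+9+1+3+6+1 = 31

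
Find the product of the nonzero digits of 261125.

2×6×1×1×2×5 = 120

120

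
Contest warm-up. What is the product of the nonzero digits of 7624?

336

7×6×2×4 = 336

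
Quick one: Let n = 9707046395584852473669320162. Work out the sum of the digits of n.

9+7+0+7+0+4+6+3+9+5+5+8+4+8+5+2+4+7+3+6+6+9+3+2+0+1+6+2 = 131

131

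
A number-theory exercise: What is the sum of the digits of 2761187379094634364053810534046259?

145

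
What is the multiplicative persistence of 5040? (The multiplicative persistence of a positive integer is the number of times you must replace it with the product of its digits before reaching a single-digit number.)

5040 → 0 (1 step)

1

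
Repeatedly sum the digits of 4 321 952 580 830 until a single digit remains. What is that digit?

5

4+3+2+1+9+5+2+5+8+0+8+3+0 = 50
5+0 = 5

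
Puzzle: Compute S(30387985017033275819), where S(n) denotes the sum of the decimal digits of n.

89

3+0+3+8+7+9+8+5+0+1+7+0+3+3+2+7+5+8+1+9 = 89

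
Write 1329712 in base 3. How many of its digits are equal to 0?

4

1329712 in base 3 is 2111120000121.
The digit 0 appears 4 times.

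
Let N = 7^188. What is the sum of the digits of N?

7^188 = 755842873526857697273418466061696573549712340093667106326387980570819871930223540180869816409018247514150779324801203088197026737187171757476687754146386672801
Sum of its 159 digits: 733.

733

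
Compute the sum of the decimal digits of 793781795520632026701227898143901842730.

7+9+3+7+8+1+7+9+5+5+2+0+6+3+2+0+2+6+7+0+1+2+2+7+8+9+8+1+4+3+9+0+1+8+4+2+7+3+0 = 168

168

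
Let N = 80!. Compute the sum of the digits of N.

450

80! = 71569457046263802294811533723186532165584657342365752577109445058227039255480148842668944867280814080000000000000000000
Sum of its 119 digits: 450.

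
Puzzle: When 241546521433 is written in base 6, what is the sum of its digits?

241546521433 in base 6 is 302544232124321.
Digit sum: 3+0+2+5+4+4+2+3+2+1+2+4+3+2+1 = 38.

38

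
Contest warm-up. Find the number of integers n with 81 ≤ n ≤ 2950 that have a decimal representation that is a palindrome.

111

The integers in [81, 2950] that have a decimal representation that is a palindrome: 88, 99, 101, 111, 121, 131, …, 2772, 2882.
111 qualify.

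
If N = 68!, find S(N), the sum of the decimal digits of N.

68! = 2480035542436830599600990418569171581047399201355367672371710738018221445712183296000000000000000
Sum of its 97 digits: 342.

342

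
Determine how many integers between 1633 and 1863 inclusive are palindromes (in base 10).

2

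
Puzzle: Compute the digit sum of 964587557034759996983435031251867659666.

211

9+6+4+5+8+7+5+5+7+0+3+4+7+5+9+9+9+6+9+8+3+4+3+5+0+3+1+2+5+1+8+6+7+6+5+9+6+6+6 = 211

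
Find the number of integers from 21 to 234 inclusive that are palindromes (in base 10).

22

The integers in [21, 234] that are palindromes (in base 10): 22, 33, 44, 55, 66, 77, …, 222, 232.
22 qualify.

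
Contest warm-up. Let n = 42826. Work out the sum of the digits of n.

4+2+8+2+6 = 22

22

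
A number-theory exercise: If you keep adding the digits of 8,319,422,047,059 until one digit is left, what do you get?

9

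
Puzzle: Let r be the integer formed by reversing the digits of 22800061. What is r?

16000822

Reversing 22800061 gives 16000822.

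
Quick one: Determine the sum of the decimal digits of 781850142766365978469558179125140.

7+8+1+8+5+0+1+4+2+7+6+6+3+6+5+9+7+8+4+6+9+5+5+8+1+7+9+1+2+5+1+4+0 = 160

160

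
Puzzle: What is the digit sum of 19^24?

163

19^24 = 4898762930960846817716295277921
Sum of its 31 digits: 163.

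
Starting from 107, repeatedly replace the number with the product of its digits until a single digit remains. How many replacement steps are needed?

1

107 → 0 (1 step)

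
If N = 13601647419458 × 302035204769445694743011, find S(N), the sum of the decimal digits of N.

175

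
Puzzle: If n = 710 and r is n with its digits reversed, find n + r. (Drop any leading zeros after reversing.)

727

Reverse of 710 is 17.
710 + 17 = 727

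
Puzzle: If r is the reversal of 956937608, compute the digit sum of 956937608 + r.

Reversal of 956937608 is 806739659; 956937608 + 806739659 = 1763677267.
Digit sum of 1763677267: 1+7+6+3+6+7+7+2+6+7 = 52.

52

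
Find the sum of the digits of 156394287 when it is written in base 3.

19

156394287 in base 3 is 101220021122122000.
Digit sum: 1+0+1+2+2+0+0+2+1+1+2+2+1+2+2+0+0+0 = 19.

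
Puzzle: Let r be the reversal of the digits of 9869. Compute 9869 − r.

180

Reverse of 9869 is 9689.
9869 − 9689 = 180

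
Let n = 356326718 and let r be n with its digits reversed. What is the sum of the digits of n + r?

37

Reversal of 356326718 is 817623653; 356326718 + 817623653 = 1173950371.
Digit sum of 1173950371: 1+1+7+3+9+5+0+3+7+1 = 37.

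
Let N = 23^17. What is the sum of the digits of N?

92

23^17 = 141050039560662968926103
Sum of its 24 digits: 92.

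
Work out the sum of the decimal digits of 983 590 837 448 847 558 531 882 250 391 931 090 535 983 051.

9+8+3+5+9+0+8+3+7+4+4+8+8+4+7+5+5+8+5+3+1+8+8+2+2+5+0+3+9+1+9+3+1+0+9+0+5+3+5+9+8+3+0+5+1 = 213

213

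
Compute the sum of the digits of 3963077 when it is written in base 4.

17

3963077 in base 4 is 33013203011.
Digit sum: 3+3+0+1+3+2+0+3+0+1+1 = 17.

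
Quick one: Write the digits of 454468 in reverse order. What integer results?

Reversing 454468 gives 864454.

864454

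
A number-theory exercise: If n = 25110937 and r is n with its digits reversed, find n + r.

Reverse of 25110937 is 73901152.
25110937 + 73901152 = 99012089

99012089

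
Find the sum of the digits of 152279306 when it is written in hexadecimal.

152279306 in base 16 is 913990A.
Digit sum: 9+1+3+9+9+0+10 = 41.

41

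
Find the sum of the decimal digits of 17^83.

422

17^83 = 1340480418895698023067411176743717312981007012239556134605753941864386337047277655624320393544131928113
Sum of its 103 digits: 422.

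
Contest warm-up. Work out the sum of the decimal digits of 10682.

17

1+0+6+8+2 = 17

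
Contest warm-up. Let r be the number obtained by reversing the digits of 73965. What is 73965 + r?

130902

Reverse of 73965 is 56937.
73965 + 56937 = 130902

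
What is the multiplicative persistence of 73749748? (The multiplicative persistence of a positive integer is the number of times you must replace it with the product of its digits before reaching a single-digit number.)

73749748 → 1185408 → 0 (2 steps)

2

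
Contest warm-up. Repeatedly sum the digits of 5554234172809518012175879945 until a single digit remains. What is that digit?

1

5+5+5+4+2+3+4+1+7+2+8+0+9+5+1+8+0+1+2+1+7+5+8+7+9+9+4+5 = 127
1+2+7 = 10
1+0 = 1
(Equivalently, 5554234172809518012175879945 mod 9 = 1.)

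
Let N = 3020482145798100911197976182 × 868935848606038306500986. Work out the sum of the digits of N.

212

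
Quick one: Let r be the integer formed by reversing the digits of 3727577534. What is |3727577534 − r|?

Reverse of 3727577534 is 4357757273.
|3727577534 − 4357757273| = 630179739

630179739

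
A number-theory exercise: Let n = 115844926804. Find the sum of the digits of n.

52

1+1+5+8+4+4+9+2+6+8+0+4 = 52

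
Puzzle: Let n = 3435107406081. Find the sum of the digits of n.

3+4+3+5+1+0+7+4+0+6+0+8+1 = 42

42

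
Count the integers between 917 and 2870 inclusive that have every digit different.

997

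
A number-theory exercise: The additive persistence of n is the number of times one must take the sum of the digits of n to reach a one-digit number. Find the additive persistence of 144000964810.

3

144000964810 → 37 → 10 → 1 (3 steps)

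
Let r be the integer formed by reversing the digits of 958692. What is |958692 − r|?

661833

Reverse of 958692 is 296859.
|958692 − 296859| = 661833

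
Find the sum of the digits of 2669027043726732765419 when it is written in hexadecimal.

119

2669027043726732765419 in base 16 is 90B030E3287AE328EB.
Digit sum: 9+0+11+0+3+0+14+3+2+8+7+10+14+3+2+8+14+11 = 119.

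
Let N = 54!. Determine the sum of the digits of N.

261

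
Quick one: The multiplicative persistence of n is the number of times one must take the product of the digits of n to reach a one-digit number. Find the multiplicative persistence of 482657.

482657 → 13440 → 0 (2 steps)

2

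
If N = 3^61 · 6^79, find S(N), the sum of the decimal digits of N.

387

3^61 · 6^79 = 3787436133711543266777702920602831757186379825853344327367260236761904304047040090748223488
Sum of its 91 digits: 387.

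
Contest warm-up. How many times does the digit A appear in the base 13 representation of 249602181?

1

249602181 in base 13 is 3C9335CA.
The digit A appears 1 time.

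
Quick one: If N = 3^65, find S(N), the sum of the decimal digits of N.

135

3^65 = 10301051460877537453973547267843
Sum of its 32 digits: 135.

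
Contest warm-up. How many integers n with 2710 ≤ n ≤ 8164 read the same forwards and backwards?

The integers in [2710, 8164] that read the same forwards and backwards: 2772, 2882, 2992, 3003, 3113, 3223, …, 8008, 8118.
55 qualify.

55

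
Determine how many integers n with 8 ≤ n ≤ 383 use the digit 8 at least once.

The integers in [8, 383] that use the digit 8 at least once: 8, 18, 28, 38, 48, 58, …, 382, 383.
69 qualify.

69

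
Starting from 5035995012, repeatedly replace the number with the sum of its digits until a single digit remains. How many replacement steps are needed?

3

5035995012 → 39 → 12 → 3 (3 steps)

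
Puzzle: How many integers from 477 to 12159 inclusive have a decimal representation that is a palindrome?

The integers in [477, 12159] that have a decimal representation that is a palindrome: 484, 494, 505, 515, 525, 535, …, 12021, 12121.
164 qualify.

164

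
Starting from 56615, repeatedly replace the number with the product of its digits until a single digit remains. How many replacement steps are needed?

56615 → 900 → 0 (2 steps)

2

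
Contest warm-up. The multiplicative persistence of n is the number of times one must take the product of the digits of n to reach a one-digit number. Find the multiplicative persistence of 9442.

4

9442 → 288 → 128 → 16 → 6 (4 steps)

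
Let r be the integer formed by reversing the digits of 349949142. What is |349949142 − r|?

107999199

Reverse of 349949142 is 241949943.
|349949142 − 241949943| = 107999199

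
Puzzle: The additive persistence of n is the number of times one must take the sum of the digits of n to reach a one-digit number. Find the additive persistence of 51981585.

2

51981585 → 42 → 6 (2 steps)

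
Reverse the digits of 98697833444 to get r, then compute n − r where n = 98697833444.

Reverse of 98697833444 is 44433879689.
98697833444 − 44433879689 = 54263953755

54263953755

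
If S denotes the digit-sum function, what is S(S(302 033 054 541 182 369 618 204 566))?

16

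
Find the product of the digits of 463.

4×6×3 = 72

72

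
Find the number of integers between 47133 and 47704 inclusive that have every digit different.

196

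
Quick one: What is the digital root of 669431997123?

6

6+6+9+4+3+1+9+9+7+1+2+3 = 60
6+0 = 6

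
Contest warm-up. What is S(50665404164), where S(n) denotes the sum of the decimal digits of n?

5+0+6+6+5+4+0+4+1+6+4 = 41

41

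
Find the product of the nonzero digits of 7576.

1470

7×5×7×6 = 1470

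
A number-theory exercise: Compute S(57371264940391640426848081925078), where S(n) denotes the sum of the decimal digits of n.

143

5+7+3+7+1+2+6+4+9+4+0+3+9+1+6+4+0+4+2+6+8+4+8+0+8+1+9+2+5+0+7+8 = 143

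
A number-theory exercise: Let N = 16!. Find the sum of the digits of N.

16! = 20922789888000
Sum of its 14 digits: 63.

63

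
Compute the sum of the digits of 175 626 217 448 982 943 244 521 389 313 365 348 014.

167

1+7+5+6+2+6+2+1+7+4+4+8+9+8+2+9+4+3+2+4+4+5+2+1+3+8+9+3+1+3+3+6+5+3+4+8+0+1+4 = 167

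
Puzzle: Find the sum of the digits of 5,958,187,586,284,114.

5+9+5+8+1+8+7+5+8+6+2+8+4+1+1+4 = 82

82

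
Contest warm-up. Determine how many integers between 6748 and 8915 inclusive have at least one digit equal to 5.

577

The integers in [6748, 8915] that have at least one digit equal to 5: 6750, 6751, 6752, 6753, 6754, 6755, …, 8905, 8915.
577 qualify.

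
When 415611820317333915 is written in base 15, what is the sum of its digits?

107

415611820317333915 in base 15 is E383E7352EE2C60.
Digit sum: 14+3+8+3+14+7+3+5+2+14+14+2+12+6+0 = 107.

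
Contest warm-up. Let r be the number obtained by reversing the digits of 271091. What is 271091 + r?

Reverse of 271091 is 190172.
271091 + 190172 = 461263

461263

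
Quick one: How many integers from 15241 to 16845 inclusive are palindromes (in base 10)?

The integers in [15241, 16845] that are palindromes (in base 10): 15251, 15351, 15451, 15551, 15651, 15751, …, 16661, 16761.
16 qualify.

16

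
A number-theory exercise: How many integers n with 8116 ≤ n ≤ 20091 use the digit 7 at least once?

3979

The integers in [8116, 20091] that use the digit 7 at least once: 8117, 8127, 8137, 8147, 8157, 8167, …, 20079, 20087.
3979 qualify.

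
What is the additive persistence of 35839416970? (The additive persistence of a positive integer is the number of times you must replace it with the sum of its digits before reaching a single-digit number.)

3

35839416970 → 55 → 10 → 1 (3 steps)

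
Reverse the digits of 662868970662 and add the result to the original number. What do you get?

Reverse of 662868970662 is 266079868266.
662868970662 + 266079868266 = 928948838928

928948838928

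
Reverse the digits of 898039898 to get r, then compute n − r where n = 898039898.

Reverse of 898039898 is 898930898.
898039898 − 898930898 = -891000

-891000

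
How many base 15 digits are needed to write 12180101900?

12180101900 in base 15 is 4B4499135, which has 9 digits.

9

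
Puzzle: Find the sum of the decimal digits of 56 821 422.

5+6+8+2+1+4+2+2 = 30

30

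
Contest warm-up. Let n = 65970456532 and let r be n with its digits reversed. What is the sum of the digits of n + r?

68

Reversal of 65970456532 is 23565407956; 65970456532 + 23565407956 = 89535864488.
Digit sum of 89535864488: 8+9+5+3+5+8+6+4+4+8+8 = 68.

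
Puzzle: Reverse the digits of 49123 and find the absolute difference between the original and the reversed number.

16929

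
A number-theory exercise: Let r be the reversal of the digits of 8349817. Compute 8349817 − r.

Reverse of 8349817 is 7189438.
8349817 − 7189438 = 1160379

1160379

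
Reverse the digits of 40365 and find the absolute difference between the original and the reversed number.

Reverse of 40365 is 56304.
|40365 − 56304| = 15939

15939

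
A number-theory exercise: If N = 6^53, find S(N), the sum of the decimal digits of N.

6^53 = 174588755932389037098918153698611839369216
Sum of its 42 digits: 216.

216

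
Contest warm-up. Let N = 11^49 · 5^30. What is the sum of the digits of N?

344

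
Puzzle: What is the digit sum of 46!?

46! = 5502622159812088949850305428800254892961651752960000000000
Sum of its 58 digits: 216.

216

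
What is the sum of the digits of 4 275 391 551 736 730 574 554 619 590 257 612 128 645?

4+2+7+5+3+9+1+5+5+1+7+3+6+7+3+0+5+7+4+5+5+4+6+1+9+5+9+0+2+5+7+6+1+2+1+2+8+6+4+5 = 177

177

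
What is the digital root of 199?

1

1+9+9 = 19
1+9 = 10
1+0 = 1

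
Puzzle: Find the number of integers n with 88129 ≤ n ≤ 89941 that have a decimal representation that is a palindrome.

The integers in [88129, 89941] that have a decimal representation that is a palindrome: 88188, 88288, 88388, 88488, 88588, 88688, …, 89798, 89898.
18 qualify.

18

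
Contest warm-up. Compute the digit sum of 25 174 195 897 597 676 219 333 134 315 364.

149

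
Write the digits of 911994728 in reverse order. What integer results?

Reversing 911994728 gives 827499119.

827499119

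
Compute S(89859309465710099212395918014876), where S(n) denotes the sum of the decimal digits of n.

8+9+8+5+9+3+0+9+4+6+5+7+1+0+0+9+9+2+1+2+3+9+5+9+1+8+0+1+4+8+7+6 = 158

158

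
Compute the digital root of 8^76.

1

The digital root of n equals n mod 9 (or 9 when 9 | n), so we need 8^76 mod 9.
8^76 ≡ 1 (mod 9), so the digital root is 1.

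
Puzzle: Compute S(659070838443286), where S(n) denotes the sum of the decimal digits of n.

73

6+5+9+0+7+0+8+3+8+4+4+3+2+8+6 = 73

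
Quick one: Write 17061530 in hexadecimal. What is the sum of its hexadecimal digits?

17061530 in base 16 is 104569A.
Digit sum: 1+0+4+5+6+9+10 = 35.

35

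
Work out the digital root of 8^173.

The digital root of n equals n mod 9 (or 9 when 9 | n), so we need 8^173 mod 9.
8^173 ≡ 8 (mod 9), so the digital root is 8.

8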